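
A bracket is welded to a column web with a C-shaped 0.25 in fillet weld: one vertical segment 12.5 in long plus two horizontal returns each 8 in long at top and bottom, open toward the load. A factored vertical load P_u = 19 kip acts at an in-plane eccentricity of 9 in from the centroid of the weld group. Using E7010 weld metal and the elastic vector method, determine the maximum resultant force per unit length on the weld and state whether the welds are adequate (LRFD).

f_max ≈ 1.99 kip/in; adequate

E70XX → F_EXX = 70 ksi.
Total weld length L_w = 28.5 in. Treat welds as unit-width lines.
Centroid: x̄ = 2×8×4 / 28.5 = 2.246 in from the vertical weld.
Polar moment about centroid: J = I_x + I_y = [12.5³/12 + 2×8×6.25²] + [12.5×2.246² + 2(8³/12 + 8×1.754²)] = 985.4 in³.
Direct shear f_v = P/L_w = 19 / 28.5 = 0.6667 kip/in (vertical).
Torsion M = P·e = 19 × 9 = 171 kip·in.
Critical point at (x, y) = (5.754, 6.25) from centroid. f_tx = M·y/J = 1.085 kip/in; f_ty = M·x/J = 0.9986 kip/in.
Resultant f_max = √[f_tx² + (f_v + f_ty)²] = √[1.085² + (0.6667 + 0.9986)²] = 1.987 kip/in.
Capacity per unit length: φr_n = 0.75 × 0.6 × 70 × (0.707 × 0.25) = 5.568 kip/in.
1.987 ≤ 5.568 → adequate.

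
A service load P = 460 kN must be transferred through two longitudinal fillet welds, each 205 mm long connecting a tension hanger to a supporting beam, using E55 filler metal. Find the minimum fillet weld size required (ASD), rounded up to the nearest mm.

E55XX → F_EXX = 550 MPa.
Total weld length L = 410 mm.
Required throat t_e = P × Ω / (0.6 F_EXX × L) = 460 × 2.0 / (0.6 × 550 × 410 × 10⁻³) = 6.8 mm.
Required leg w = t_e / 0.707 = 9.618 mm → use 10 mm.

w = 10 mm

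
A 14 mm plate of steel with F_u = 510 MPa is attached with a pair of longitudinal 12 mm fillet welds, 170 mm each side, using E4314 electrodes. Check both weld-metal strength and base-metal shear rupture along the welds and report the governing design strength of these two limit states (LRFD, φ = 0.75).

φR_n ≈ 558 kN (weld metal governs)

E43XX → F_EXX = 430 MPa.
t_e = 0.707 × 12 = 8.484 mm; L = 340 mm.
Weld metal: φR_n = 0.75 × 0.6 × 430 × 8.484 × 340 × 10⁻³ = 558.2 kN.
Base metal (shear rupture): φR_n = 0.75 × 0.6 × 510 × 14 × 340 × 10⁻³ = 1092 kN.
Governing: weld metal.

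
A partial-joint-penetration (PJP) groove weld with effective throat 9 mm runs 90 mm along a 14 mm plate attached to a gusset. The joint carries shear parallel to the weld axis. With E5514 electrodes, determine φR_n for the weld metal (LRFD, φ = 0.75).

E55XX → F_EXX = 550 MPa.
Effective throat (given) t_e = 9 mm.
A_we = 9 × 90 = 810 mm².
F_nw = 0.6 F_EXX = 330 MPa.
φR_n = 0.75 × 330 × 810 × 10⁻³ = 200.5 kN.

φR_n ≈ 200 kN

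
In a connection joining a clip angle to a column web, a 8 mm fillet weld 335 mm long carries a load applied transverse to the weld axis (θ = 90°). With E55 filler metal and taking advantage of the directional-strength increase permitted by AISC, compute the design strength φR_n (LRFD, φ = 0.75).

E55XX → F_EXX = 550 MPa.
t_e = 0.707 × 8 = 5.656 mm; A_we = 5.656 × 335 = 1895 mm².
Directional factor: 1.0 + 0.5 sin^1.5(90°) = 1.5.
F_nw = 0.6 × 550 × 1.5 = 495 MPa.
φR_n = 0.75 × 495 × 1895 × 10⁻³ = 703.4 kN.

φR_n ≈ 703 kN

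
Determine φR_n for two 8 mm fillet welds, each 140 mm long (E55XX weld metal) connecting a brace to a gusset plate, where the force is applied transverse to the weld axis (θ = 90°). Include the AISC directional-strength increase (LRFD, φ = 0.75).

E55XX → F_EXX = 550 MPa.
t_e = 0.707 × 8 = 5.656 mm; A_we = 5.656 × 280 = 1584 mm².
Directional factor: 1.0 + 0.5 sin^1.5(90°) = 1.5.
F_nw = 0.6 × 550 × 1.5 = 495 MPa.
φR_n = 0.75 × 495 × 1584 × 10⁻³ = 587.9 kN.

φR_n ≈ 588 kN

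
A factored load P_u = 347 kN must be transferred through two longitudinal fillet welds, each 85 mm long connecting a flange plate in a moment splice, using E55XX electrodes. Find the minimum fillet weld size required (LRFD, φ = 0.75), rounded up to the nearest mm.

E55XX → F_EXX = 550 MPa.
Total weld length L = 170 mm.
Required throat t_e = P_u / (φ × 0.6 F_EXX × L) = 347 / (0.75 × 0.6 × 550 × 170 × 10⁻³) = 8.247 mm.
Required leg w = t_e / 0.707 = 11.67 mm → use 12 mm.

w = 12 mm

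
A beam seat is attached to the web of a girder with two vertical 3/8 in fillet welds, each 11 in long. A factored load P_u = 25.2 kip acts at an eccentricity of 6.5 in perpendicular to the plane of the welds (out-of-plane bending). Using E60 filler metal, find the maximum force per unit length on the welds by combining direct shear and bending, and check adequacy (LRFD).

E60XX → F_EXX = 60 ksi.
L_w = 2 × 11 = 22 in; section modulus (unit throat) S = 2 × L²/6 = 40.33 in².
Direct shear f_v = P/L_w = 25.2/22 = 1.145 kip/in.
Moment M = P × e = 25.2 × 6.5 = 163.8 kip·in; bending f_b = M/S = 4.061 kip/in.
f_max = √(f_v² + f_b²) = √(1.145² + 4.061²) = 4.22 kip/in.
φr_n = 0.75 × 0.6 × 60 × (0.707 × 0.375) = 7.158 kip/in → adequate.

f_max ≈ 4.22 kip/in; adequate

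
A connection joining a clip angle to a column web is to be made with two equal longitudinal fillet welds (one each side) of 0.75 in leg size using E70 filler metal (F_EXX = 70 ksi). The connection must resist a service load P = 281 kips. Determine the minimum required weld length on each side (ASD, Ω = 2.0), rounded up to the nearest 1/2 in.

L = 13 in on each side

Throat t_e = 0.707 × 0.75 = 0.5302 in.
r_n/Ω = (0.6 × 70 × 0.5302) / 2.0 = 11.14 kip/in.
L_req = P / (r_n/Ω) = 281 / 11.14 = 25.24 in total.
Per side: 25.24 / 2 = 12.62 in.
Round up → use L = 13 in on each side.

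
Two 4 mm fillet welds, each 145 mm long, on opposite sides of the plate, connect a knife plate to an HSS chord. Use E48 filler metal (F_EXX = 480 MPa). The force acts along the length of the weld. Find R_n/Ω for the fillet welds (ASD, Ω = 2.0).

R_n/Ω ≈ 118 kN

Effective throat t_e = 0.707 × 4 = 2.828 mm.
Total length L = 290 mm; A_we = 2.828 × 290 = 820.1 mm².
F_nw = 0.6 F_EXX = 0.6 × 480 = 288 MPa.
R_n = 288 × 820.1 × 10⁻³ = 236.2 kN; R_n/Ω = 236.2/2.0 = 118.1 kN.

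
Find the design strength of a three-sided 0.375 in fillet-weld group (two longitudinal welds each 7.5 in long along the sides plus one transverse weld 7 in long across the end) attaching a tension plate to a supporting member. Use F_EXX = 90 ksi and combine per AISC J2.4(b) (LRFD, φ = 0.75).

φR_n ≈ 250 kips

t_e = 0.707 × 0.375 = 0.2651 in.
R_nwl = 0.6 × 90 × 0.2651 × 15 = 214.8 kips (longitudinal, 2 welds).
R_nwt = 0.6 × 90 × 0.2651 × 7 = 100.2 kips (transverse, base value).
(i) R_nwl + R_nwt = 315 kips; (ii) 0.85 R_nwl + 1.5 R_nwt = 332.9 kips.
R_n = max = 332.9 kips [governs: (ii)]; φR_n = 249.6 kips.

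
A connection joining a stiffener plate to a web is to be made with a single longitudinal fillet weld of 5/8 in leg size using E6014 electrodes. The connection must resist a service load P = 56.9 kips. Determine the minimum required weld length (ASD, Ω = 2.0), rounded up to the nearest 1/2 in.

L = 7.5 in

E60XX → F_EXX = 60 ksi.
Throat t_e = 0.707 × 0.625 = 0.4419 in.
r_n/Ω = (0.6 × 60 × 0.4419) / 2.0 = 7.954 kip/in.
L_req = P / (r_n/Ω) = 56.9 / 7.954 = 7.154 in total.
Round up → use L = 7.5 in.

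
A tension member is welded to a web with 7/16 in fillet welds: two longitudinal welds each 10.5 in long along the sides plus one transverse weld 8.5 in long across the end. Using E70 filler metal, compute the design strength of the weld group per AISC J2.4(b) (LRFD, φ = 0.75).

φR_n ≈ 298 kips

E70XX → F_EXX = 70 ksi.
t_e = 0.707 × 0.4375 = 0.3093 in.
R_nwl = 0.6 × 70 × 0.3093 × 21 = 272.8 kips (longitudinal, 2 welds).
R_nwt = 0.6 × 70 × 0.3093 × 8.5 = 110.4 kips (transverse, base value).
(i) R_nwl + R_nwt = 383.2 kips; (ii) 0.85 R_nwl + 1.5 R_nwt = 397.5 kips.
R_n = max = 397.5 kips [governs: (ii)]; φR_n = 298.1 kips.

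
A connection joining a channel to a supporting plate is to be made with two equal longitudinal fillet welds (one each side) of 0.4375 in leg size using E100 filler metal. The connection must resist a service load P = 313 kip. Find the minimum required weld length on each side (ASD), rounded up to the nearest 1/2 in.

L = 17 in on each side

E100XX → F_EXX = 100 ksi.
Throat t_e = 0.707 × 0.4375 = 0.3093 in.
r_n/Ω = (0.6 × 100 × 0.3093) / 2.0 = 9.279 kip/in.
L_req = P / (r_n/Ω) = 313 / 9.279 = 33.73 in total.
Per side: 33.73 / 2 = 16.87 in.
Round up → use L = 17 in on each side.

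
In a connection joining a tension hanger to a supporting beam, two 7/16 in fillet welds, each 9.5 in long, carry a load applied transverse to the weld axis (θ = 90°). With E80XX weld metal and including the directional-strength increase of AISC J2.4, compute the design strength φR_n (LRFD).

E80XX → F_EXX = 80 ksi.
t_e = 0.707 × 0.4375 = 0.3093 in; A_we = 0.3093 × 19 = 5.877 in².
Directional factor: 1.0 + 0.5 sin^1.5(90°) = 1.5.
F_nw = 0.6 × 80 × 1.5 = 72 ksi.
φR_n = 0.75 × 72 × 5.877 = 317.4 kip.

φR_n ≈ 317 kip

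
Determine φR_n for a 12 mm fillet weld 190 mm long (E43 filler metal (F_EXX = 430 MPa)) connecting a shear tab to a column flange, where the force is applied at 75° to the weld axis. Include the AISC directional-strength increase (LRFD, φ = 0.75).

φR_n ≈ 460 kN

t_e = 0.707 × 12 = 8.484 mm; A_we = 8.484 × 190 = 1612 mm².
Directional factor: 1.0 + 0.5 sin^1.5(75°) = 1.475.
F_nw = 0.6 × 430 × 1.475 = 380.5 MPa.
φR_n = 0.75 × 380.5 × 1612 × 10⁻³ = 460 kN.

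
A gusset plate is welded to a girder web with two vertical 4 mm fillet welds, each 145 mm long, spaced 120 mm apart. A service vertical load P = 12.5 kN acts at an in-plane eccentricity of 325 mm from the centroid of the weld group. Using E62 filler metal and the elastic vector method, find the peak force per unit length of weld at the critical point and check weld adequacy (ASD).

f_max ≈ 276 N/mm; adequate

E62XX → F_EXX = 620 MPa.
Total weld length L_w = 290 mm. Treat welds as unit-width lines.
Polar moment about centroid: J = 2[d³/12 + d(b/2)²] = 2[145³/12 + 145×60²] = 1552000 mm³.
Direct shear f_v = P/L_w = 12.5×10³ / 290 = 43.1 N/mm (vertical).
Torsion M = P·e = 12.5×10³ × 325 = 4062500 N·mm.
Critical point at (x, y) = (60, 72.5) from centroid. f_tx = M·y/J = 189.8 N/mm; f_ty = M·x/J = 157 N/mm.
Resultant f_max = √[f_tx² + (f_v + f_ty)²] = √[189.8² + (43.1 + 157)²] = 275.8 N/mm.
Capacity per unit length: r_n/Ω = (1/2.0) × 0.6 × 620 × (0.707 × 4) = 526 N/mm.
275.8 ≤ 526 → adequate.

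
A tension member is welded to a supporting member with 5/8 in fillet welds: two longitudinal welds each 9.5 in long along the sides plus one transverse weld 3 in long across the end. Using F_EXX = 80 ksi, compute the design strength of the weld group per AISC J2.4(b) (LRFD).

t_e = 0.707 × 0.625 = 0.4419 in.
R_nwl = 0.6 × 80 × 0.4419 × 19 = 403 kip (longitudinal, 2 welds).
R_nwt = 0.6 × 80 × 0.4419 × 3 = 63.63 kip (transverse, base value).
(i) R_nwl + R_nwt = 466.6 kip; (ii) 0.85 R_nwl + 1.5 R_nwt = 438 kip.
R_n = max = 466.6 kip [governs: (i)]; φR_n = 350 kip.

φR_n ≈ 350 kip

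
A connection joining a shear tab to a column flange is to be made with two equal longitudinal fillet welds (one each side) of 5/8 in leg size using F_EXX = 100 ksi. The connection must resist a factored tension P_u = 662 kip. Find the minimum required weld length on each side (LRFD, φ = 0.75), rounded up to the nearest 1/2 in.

L = 17 in on each side

Throat t_e = 0.707 × 0.625 = 0.4419 in.
φr_n = 0.75 × 0.6 × 100 × 0.4419 = 19.88 kip/in.
L_req = P_u / φr_n = 662 / 19.88 = 33.29 in total.
Per side: 33.29 / 2 = 16.65 in.
Round up → use L = 17 in on each side.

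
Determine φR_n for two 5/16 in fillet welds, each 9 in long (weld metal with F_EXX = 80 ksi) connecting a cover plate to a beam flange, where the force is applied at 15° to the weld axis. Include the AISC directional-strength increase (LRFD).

φR_n ≈ 153 kips

t_e = 0.707 × 0.3125 = 0.2209 in; A_we = 0.2209 × 18 = 3.977 in².
Directional factor: 1.0 + 0.5 sin^1.5(15°) = 1.066.
F_nw = 0.6 × 80 × 1.066 = 51.16 ksi.
φR_n = 0.75 × 51.16 × 3.977 = 152.6 kips.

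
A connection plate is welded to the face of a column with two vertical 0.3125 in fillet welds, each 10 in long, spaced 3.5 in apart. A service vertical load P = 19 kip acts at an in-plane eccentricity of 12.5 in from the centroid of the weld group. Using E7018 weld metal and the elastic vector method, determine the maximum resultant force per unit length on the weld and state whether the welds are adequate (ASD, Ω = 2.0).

f_max ≈ 5.9 kip/in; NOT adequate

E70XX → F_EXX = 70 ksi.
Total weld length L_w = 20 in. Treat welds as unit-width lines.
Polar moment about centroid: J = 2[d³/12 + d(b/2)²] = 2[10³/12 + 10×1.75²] = 227.9 in³.
Direct shear f_v = P/L_w = 19 / 20 = 0.95 kip/in (vertical).
Torsion M = P·e = 19 × 12.5 = 237.5 kip·in.
Critical point at (x, y) = (1.75, 5) from centroid. f_tx = M·y/J = 5.21 kip/in; f_ty = M·x/J = 1.824 kip/in.
Resultant f_max = √[f_tx² + (f_v + f_ty)²] = √[5.21² + (0.95 + 1.824)²] = 5.902 kip/in.
Capacity per unit length: r_n/Ω = (1/2.0) × 0.6 × 70 × (0.707 × 0.3125) = 4.64 kip/in.
5.902 > 4.64 → NOT adequate.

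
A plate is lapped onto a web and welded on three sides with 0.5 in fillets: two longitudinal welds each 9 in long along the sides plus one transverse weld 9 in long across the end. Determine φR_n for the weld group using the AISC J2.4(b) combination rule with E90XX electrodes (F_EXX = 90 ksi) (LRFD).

φR_n ≈ 412 kip

t_e = 0.707 × 0.5 = 0.3535 in.
R_nwl = 0.6 × 90 × 0.3535 × 18 = 343.6 kip (longitudinal, 2 welds).
R_nwt = 0.6 × 90 × 0.3535 × 9 = 171.8 kip (transverse, base value).
(i) R_nwl + R_nwt = 515.4 kip; (ii) 0.85 R_nwl + 1.5 R_nwt = 549.8 kip.
R_n = max = 549.8 kip [governs: (ii)]; φR_n = 412.3 kip.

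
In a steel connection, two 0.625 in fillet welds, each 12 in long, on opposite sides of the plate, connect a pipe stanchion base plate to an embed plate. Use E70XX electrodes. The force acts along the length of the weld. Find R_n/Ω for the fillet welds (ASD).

R_n/Ω ≈ 223 kips

E70XX → F_EXX = 70 ksi.
Effective throat t_e = 0.707 × 0.625 = 0.4419 in.
Total length L = 24 in; A_we = 0.4419 × 24 = 10.6 in².
F_nw = 0.6 F_EXX = 0.6 × 70 = 42 ksi.
R_n = 42 × 10.6 = 445.4 kips; R_n/Ω = 445.4/2.0 = 222.7 kips.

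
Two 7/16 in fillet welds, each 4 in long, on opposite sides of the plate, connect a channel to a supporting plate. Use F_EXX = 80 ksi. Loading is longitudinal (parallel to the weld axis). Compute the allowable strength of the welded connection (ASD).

Effective throat t_e = 0.707 × 0.4375 = 0.3093 in.
Total length L = 8 in; A_we = 0.3093 × 8 = 2.474 in².
F_nw = 0.6 F_EXX = 0.6 × 80 = 48 ksi.
R_n = 48 × 2.474 = 118.8 kips; R_n/Ω = 118.8/2.0 = 59.39 kips.

R_n/Ω ≈ 59.4 kips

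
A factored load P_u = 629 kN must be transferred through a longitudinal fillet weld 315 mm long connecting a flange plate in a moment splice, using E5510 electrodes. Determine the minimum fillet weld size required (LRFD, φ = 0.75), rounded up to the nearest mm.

w = 12 mm

E55XX → F_EXX = 550 MPa.
Total weld length L = 315 mm.
Required throat t_e = P_u / (φ × 0.6 F_EXX × L) = 629 / (0.75 × 0.6 × 550 × 315 × 10⁻³) = 8.068 mm.
Required leg w = t_e / 0.707 = 11.41 mm → use 12 mm.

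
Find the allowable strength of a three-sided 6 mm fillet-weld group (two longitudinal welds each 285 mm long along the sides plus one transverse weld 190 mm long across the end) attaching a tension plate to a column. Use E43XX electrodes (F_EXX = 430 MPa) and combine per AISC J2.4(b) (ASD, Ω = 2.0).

t_e = 0.707 × 6 = 4.242 mm.
R_nwl = 0.6 × 430 × 4.242 × 570 × 10⁻³ = 623.8 kN (longitudinal, 2 welds).
R_nwt = 0.6 × 430 × 4.242 × 190 × 10⁻³ = 207.9 kN (transverse, base value).
(i) R_nwl + R_nwt = 831.8 kN; (ii) 0.85 R_nwl + 1.5 R_nwt = 842.2 kN.
R_n = max = 842.2 kN [governs: (ii)]; R_n/Ω = 421.1 kN.

R_n/Ω ≈ 421 kN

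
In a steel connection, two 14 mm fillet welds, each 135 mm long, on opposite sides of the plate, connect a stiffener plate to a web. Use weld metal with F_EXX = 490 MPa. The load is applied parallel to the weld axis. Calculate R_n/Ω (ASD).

R_n/Ω ≈ 393 kN

Effective throat t_e = 0.707 × 14 = 9.898 mm.
Total length L = 270 mm; A_we = 9.898 × 270 = 2672 mm².
F_nw = 0.6 F_EXX = 0.6 × 490 = 294 MPa.
R_n = 294 × 2672 × 10⁻³ = 785.7 kN; R_n/Ω = 785.7/2.0 = 392.9 kN.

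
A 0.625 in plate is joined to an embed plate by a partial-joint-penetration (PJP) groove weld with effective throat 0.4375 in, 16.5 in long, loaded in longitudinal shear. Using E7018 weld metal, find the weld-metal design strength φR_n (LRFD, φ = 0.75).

E70XX → F_EXX = 70 ksi.
Effective throat (given) t_e = 0.4375 in.
A_we = 0.4375 × 16.5 = 7.219 in².
F_nw = 0.6 F_EXX = 42 ksi.
φR_n = 0.75 × 42 × 7.219 = 227.4 kips.

φR_n ≈ 227 kips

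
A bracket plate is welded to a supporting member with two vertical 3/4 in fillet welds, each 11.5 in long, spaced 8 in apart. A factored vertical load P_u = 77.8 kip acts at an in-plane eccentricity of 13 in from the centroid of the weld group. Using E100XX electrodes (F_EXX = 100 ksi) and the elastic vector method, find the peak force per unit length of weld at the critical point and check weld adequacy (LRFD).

f_max ≈ 13.6 kip/in; adequate

Total weld length L_w = 23 in. Treat welds as unit-width lines.
Polar moment about centroid: J = 2[d³/12 + d(b/2)²] = 2[11.5³/12 + 11.5×4²] = 621.5 in³.
Direct shear f_v = P/L_w = 77.8 / 23 = 3.383 kip/in (vertical).
Torsion M = P·e = 77.8 × 13 = 1011.4 kip·in.
Critical point at (x, y) = (4, 5.75) from centroid. f_tx = M·y/J = 9.358 kip/in; f_ty = M·x/J = 6.51 kip/in.
Resultant f_max = √[f_tx² + (f_v + f_ty)²] = √[9.358² + (3.383 + 6.51)²] = 13.62 kip/in.
Capacity per unit length: φr_n = 0.75 × 0.6 × 100 × (0.707 × 0.75) = 23.86 kip/in.
13.62 ≤ 23.86 → adequate.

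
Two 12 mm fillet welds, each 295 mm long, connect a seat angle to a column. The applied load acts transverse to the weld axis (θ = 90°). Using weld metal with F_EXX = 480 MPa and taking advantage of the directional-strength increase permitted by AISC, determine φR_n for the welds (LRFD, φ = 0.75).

t_e = 0.707 × 12 = 8.484 mm; A_we = 8.484 × 590 = 5006 mm².
Directional factor: 1.0 + 0.5 sin^1.5(90°) = 1.5.
F_nw = 0.6 × 480 × 1.5 = 432 MPa.
φR_n = 0.75 × 432 × 5006 × 10⁻³ = 1622 kN.

φR_n ≈ 1620 kN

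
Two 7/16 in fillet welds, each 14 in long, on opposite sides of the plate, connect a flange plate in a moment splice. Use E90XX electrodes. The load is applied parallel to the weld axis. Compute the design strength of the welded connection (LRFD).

φR_n ≈ 351 kips

E90XX → F_EXX = 90 ksi.
Effective throat t_e = 0.707 × 0.4375 = 0.3093 in.
Total length L = 28 in; A_we = 0.3093 × 28 = 8.661 in².
F_nw = 0.6 F_EXX = 0.6 × 90 = 54 ksi.
φR_n = 0.75 × 54 × 8.661 = 350.8 kips.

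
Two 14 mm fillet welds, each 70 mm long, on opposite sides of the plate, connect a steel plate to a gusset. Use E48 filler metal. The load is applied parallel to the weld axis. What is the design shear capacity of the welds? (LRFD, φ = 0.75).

φR_n ≈ 299 kN

E48XX → F_EXX = 480 MPa.
Effective throat t_e = 0.707 × 14 = 9.898 mm.
Total length L = 140 mm; A_we = 9.898 × 140 = 1386 mm².
F_nw = 0.6 F_EXX = 0.6 × 480 = 288 MPa.
φR_n = 0.75 × 288 × 1386 × 10⁻³ = 299.3 kN.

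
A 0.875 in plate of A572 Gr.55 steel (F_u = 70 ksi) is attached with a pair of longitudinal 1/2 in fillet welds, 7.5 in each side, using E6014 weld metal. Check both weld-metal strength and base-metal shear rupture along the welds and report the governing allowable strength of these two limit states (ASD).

R_n/Ω ≈ 95.4 kips (weld metal governs)

E60XX → F_EXX = 60 ksi.
t_e = 0.707 × 0.5 = 0.3535 in; L = 15 in.
Weld metal: R_n/Ω = (1/2.0) × 0.6 × 60 × 0.3535 × 15 = 95.44 kips.
Base metal (shear rupture): R_n/Ω = (1/2.0) × 0.6 × 70 × 0.875 × 15 = 275.6 kips.
Governing: weld metal.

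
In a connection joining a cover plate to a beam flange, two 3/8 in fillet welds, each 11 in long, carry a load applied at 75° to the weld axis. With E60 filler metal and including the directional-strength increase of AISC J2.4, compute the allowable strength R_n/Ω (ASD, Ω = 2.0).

R_n/Ω ≈ 155 kips

E60XX → F_EXX = 60 ksi.
t_e = 0.707 × 0.375 = 0.2651 in; A_we = 0.2651 × 22 = 5.833 in².
Directional factor: 1.0 + 0.5 sin^1.5(75°) = 1.475.
F_nw = 0.6 × 60 × 1.475 = 53.09 ksi.
R_n/Ω = (53.09 × 5.833) / 2.0 = 154.8 kips.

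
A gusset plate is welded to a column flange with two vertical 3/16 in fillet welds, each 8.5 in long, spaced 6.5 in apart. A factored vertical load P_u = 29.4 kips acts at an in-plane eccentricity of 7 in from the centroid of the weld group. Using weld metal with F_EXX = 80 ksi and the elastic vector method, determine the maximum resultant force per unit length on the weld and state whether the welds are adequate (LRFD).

Total weld length L_w = 17 in. Treat welds as unit-width lines.
Polar moment about centroid: J = 2[d³/12 + d(b/2)²] = 2[8.5³/12 + 8.5×3.25²] = 281.9 in³.
Direct shear f_v = P/L_w = 29.4 / 17 = 1.729 kip/in (vertical).
Torsion M = P·e = 29.4 × 7 = 205.8 kip·in.
Critical point at (x, y) = (3.25, 4.25) from centroid. f_tx = M·y/J = 3.103 kip/in; f_ty = M·x/J = 2.373 kip/in.
Resultant f_max = √[f_tx² + (f_v + f_ty)²] = √[3.103² + (1.729 + 2.373)²] = 5.143 kip/in.
Capacity per unit length: φr_n = 0.75 × 0.6 × 80 × (0.707 × 0.1875) = 4.772 kip/in.
5.143 > 4.772 → NOT adequate.

f_max ≈ 5.14 kip/in; NOT adequate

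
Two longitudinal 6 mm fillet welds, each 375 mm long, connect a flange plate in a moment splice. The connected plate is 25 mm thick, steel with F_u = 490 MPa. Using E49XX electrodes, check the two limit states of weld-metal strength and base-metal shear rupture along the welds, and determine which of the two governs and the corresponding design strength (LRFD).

φR_n ≈ 702 kN (weld metal governs)

E49XX → F_EXX = 490 MPa.
t_e = 0.707 × 6 = 4.242 mm; L = 750 mm.
Weld metal: φR_n = 0.75 × 0.6 × 490 × 4.242 × 750 × 10⁻³ = 701.5 kN.
Base metal (shear rupture): φR_n = 0.75 × 0.6 × 490 × 25 × 750 × 10⁻³ = 4134 kN.
Governing: weld metal.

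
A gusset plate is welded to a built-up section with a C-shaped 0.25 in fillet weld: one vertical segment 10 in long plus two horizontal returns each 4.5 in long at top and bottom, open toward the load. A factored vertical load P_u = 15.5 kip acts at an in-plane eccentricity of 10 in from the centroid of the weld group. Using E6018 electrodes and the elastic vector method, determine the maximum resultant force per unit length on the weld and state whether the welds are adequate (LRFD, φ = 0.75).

E60XX → F_EXX = 60 ksi.
Total weld length L_w = 19 in. Treat welds as unit-width lines.
Centroid: x̄ = 2×4.5×2.25 / 19 = 1.066 in from the vertical weld.
Polar moment about centroid: J = I_x + I_y = [10³/12 + 2×4.5×5²] + [10×1.066² + 2(4.5³/12 + 4.5×1.184²)] = 347.5 in³.
Direct shear f_v = P/L_w = 15.5 / 19 = 0.8158 kip/in (vertical).
Torsion M = P·e = 15.5 × 10 = 155 kip·in.
Critical point at (x, y) = (3.434, 5) from centroid. f_tx = M·y/J = 2.23 kip/in; f_ty = M·x/J = 1.532 kip/in.
Resultant f_max = √[f_tx² + (f_v + f_ty)²] = √[2.23² + (0.8158 + 1.532)²] = 3.238 kip/in.
Capacity per unit length: φr_n = 0.75 × 0.6 × 60 × (0.707 × 0.25) = 4.772 kip/in.
3.238 ≤ 4.772 → adequate.

f_max ≈ 3.24 kip/in; adequate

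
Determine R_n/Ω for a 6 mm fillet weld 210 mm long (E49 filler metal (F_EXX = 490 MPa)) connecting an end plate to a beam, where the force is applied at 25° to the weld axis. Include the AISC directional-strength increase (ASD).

R_n/Ω ≈ 149 kN

t_e = 0.707 × 6 = 4.242 mm; A_we = 4.242 × 210 = 890.8 mm².
Directional factor: 1.0 + 0.5 sin^1.5(25°) = 1.137.
F_nw = 0.6 × 490 × 1.137 = 334.4 MPa.
R_n/Ω = (334.4 × 890.8) / 2.0 × 10⁻³ = 148.9 kN.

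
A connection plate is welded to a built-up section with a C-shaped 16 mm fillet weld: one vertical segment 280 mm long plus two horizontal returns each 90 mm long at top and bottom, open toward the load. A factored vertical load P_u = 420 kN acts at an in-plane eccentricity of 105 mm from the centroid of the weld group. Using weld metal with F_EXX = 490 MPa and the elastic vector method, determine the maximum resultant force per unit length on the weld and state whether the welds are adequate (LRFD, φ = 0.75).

Total weld length L_w = 460 mm. Treat welds as unit-width lines.
Centroid: x̄ = 2×90×45 / 460 = 17.61 mm from the vertical weld.
Polar moment about centroid: J = I_x + I_y = [280³/12 + 2×90×140²] + [280×17.61² + 2(90³/12 + 90×27.39²)] = 5701000 mm³.
Direct shear f_v = P/L_w = 420×10³ / 460 = 913 N/mm (vertical).
Torsion M = P·e = 420×10³ × 105 = 44100000 N·mm.
Critical point at (x, y) = (72.39, 140) from centroid. f_tx = M·y/J = 1083 N/mm; f_ty = M·x/J = 560 N/mm.
Resultant f_max = √[f_tx² + (f_v + f_ty)²] = √[1083² + (913 + 560)²] = 1828 N/mm.
Capacity per unit length: φr_n = 0.75 × 0.6 × 490 × (0.707 × 16) = 2494 N/mm.
1828 ≤ 2494 → adequate.

f_max ≈ 1830 N/mm; adequate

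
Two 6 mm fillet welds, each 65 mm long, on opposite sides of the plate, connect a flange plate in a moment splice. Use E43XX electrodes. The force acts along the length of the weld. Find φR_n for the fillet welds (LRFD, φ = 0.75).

E43XX → F_EXX = 430 MPa.
Effective throat t_e = 0.707 × 6 = 4.242 mm.
Total length L = 130 mm; A_we = 4.242 × 130 = 551.5 mm².
F_nw = 0.6 F_EXX = 0.6 × 430 = 258 MPa.
φR_n = 0.75 × 258 × 551.5 × 10⁻³ = 106.7 kN.

φR_n ≈ 107 kN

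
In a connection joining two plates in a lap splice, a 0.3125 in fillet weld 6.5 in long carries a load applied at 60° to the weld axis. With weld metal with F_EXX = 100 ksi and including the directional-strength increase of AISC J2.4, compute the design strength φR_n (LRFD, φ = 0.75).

φR_n ≈ 90.7 kips

t_e = 0.707 × 0.3125 = 0.2209 in; A_we = 0.2209 × 6.5 = 1.436 in².
Directional factor: 1.0 + 0.5 sin^1.5(60°) = 1.403.
F_nw = 0.6 × 100 × 1.403 = 84.18 ksi.
φR_n = 0.75 × 84.18 × 1.436 = 90.67 kips.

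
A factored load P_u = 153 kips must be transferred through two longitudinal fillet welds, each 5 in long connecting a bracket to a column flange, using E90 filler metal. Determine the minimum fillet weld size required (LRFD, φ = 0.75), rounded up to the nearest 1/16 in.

E90XX → F_EXX = 90 ksi.
Total weld length L = 10 in.
Required throat t_e = P_u / (φ × 0.6 F_EXX × L) = 153 / (0.75 × 0.6 × 90 × 10) = 0.3778 in.
Required leg w = t_e / 0.707 = 0.5343 in → use 9/16 in.

w = 9/16 in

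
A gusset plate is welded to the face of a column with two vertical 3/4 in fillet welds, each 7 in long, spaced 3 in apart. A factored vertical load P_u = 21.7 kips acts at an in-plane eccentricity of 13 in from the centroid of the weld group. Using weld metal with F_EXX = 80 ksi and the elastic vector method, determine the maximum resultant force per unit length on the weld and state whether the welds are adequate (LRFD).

f_max ≈ 12.8 kip/in; adequate

Total weld length L_w = 14 in. Treat welds as unit-width lines.
Polar moment about centroid: J = 2[d³/12 + d(b/2)²] = 2[7³/12 + 7×1.5²] = 88.67 in³.
Direct shear f_v = P/L_w = 21.7 / 14 = 1.55 kip/in (vertical).
Torsion M = P·e = 21.7 × 13 = 282.1 kip·in.
Critical point at (x, y) = (1.5, 3.5) from centroid. f_tx = M·y/J = 11.14 kip/in; f_ty = M·x/J = 4.772 kip/in.
Resultant f_max = √[f_tx² + (f_v + f_ty)²] = √[11.14² + (1.55 + 4.772)²] = 12.81 kip/in.
Capacity per unit length: φr_n = 0.75 × 0.6 × 80 × (0.707 × 0.75) = 19.09 kip/in.
12.81 ≤ 19.09 → adequate.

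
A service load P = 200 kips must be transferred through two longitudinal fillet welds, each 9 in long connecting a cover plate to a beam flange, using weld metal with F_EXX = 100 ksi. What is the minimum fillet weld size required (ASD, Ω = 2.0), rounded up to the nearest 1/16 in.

w = 9/16 in

Total weld length L = 18 in.
Required throat t_e = P × Ω / (0.6 F_EXX × L) = 200 × 2.0 / (0.6 × 100 × 18) = 0.3704 in.
Required leg w = t_e / 0.707 = 0.5239 in → use 9/16 in.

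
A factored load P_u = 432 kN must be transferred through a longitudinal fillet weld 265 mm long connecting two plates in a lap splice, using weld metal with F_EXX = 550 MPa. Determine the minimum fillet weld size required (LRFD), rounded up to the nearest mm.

w = 10 mm

Total weld length L = 265 mm.
Required throat t_e = P_u / (φ × 0.6 F_EXX × L) = 432 / (0.75 × 0.6 × 550 × 265 × 10⁻³) = 6.587 mm.
Required leg w = t_e / 0.707 = 9.316 mm → use 10 mm.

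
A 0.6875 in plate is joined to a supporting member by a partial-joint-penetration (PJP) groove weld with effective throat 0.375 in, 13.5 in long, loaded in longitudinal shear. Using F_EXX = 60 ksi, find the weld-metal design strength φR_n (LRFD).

Effective throat (given) t_e = 0.375 in.
A_we = 0.375 × 13.5 = 5.062 in².
F_nw = 0.6 F_EXX = 36 ksi.
φR_n = 0.75 × 36 × 5.062 = 136.7 kip.

φR_n ≈ 137 kip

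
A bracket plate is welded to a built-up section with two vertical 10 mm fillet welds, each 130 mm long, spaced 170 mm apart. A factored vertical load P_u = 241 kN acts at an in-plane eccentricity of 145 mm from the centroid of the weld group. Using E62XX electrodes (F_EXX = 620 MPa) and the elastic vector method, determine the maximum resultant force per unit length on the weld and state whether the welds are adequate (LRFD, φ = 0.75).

f_max ≈ 2470 N/mm; NOT adequate

Total weld length L_w = 260 mm. Treat welds as unit-width lines.
Polar moment about centroid: J = 2[d³/12 + d(b/2)²] = 2[130³/12 + 130×85²] = 2245000 mm³.
Direct shear f_v = P/L_w = 241×10³ / 260 = 926.9 N/mm (vertical).
Torsion M = P·e = 241×10³ × 145 = 34945000 N·mm.
Critical point at (x, y) = (85, 65) from centroid. f_tx = M·y/J = 1012 N/mm; f_ty = M·x/J = 1323 N/mm.
Resultant f_max = √[f_tx² + (f_v + f_ty)²] = √[1012² + (926.9 + 1323)²] = 2467 N/mm.
Capacity per unit length: φr_n = 0.75 × 0.6 × 620 × (0.707 × 10) = 1973 N/mm.
2467 > 1973 → NOT adequate.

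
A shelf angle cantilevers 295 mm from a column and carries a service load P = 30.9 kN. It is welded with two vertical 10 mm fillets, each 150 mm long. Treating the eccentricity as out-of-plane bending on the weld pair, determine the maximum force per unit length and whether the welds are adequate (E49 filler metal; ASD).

E49XX → F_EXX = 490 MPa.
L_w = 2 × 150 = 300 mm; section modulus (unit throat) S = 2 × L²/6 = 7500 mm².
Direct shear f_v = P/L_w = 30.9×10³/300 = 103 N/mm.
Moment M = P × e = 30.9×10³ × 295 = 9115500 N·mm; bending f_b = M/S = 1215 N/mm.
f_max = √(f_v² + f_b²) = √(103² + 1215²) = 1220 N/mm.
r_n/Ω = (1/2.0) × 0.6 × 490 × (0.707 × 10) = 1039 N/mm → NOT adequate.

f_max ≈ 1220 N/mm; NOT adequate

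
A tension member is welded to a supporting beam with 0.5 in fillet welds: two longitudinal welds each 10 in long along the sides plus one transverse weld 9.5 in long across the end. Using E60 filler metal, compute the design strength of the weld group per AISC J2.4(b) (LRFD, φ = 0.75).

φR_n ≈ 298 kips

E60XX → F_EXX = 60 ksi.
t_e = 0.707 × 0.5 = 0.3535 in.
R_nwl = 0.6 × 60 × 0.3535 × 20 = 254.5 kips (longitudinal, 2 welds).
R_nwt = 0.6 × 60 × 0.3535 × 9.5 = 120.9 kips (transverse, base value).
(i) R_nwl + R_nwt = 375.4 kips; (ii) 0.85 R_nwl + 1.5 R_nwt = 397.7 kips.
R_n = max = 397.7 kips [governs: (ii)]; φR_n = 298.3 kips.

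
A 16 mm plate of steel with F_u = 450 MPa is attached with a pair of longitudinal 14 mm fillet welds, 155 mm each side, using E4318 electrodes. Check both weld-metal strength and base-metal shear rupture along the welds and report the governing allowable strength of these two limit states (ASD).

R_n/Ω ≈ 396 kN (weld metal governs)

E43XX → F_EXX = 430 MPa.
t_e = 0.707 × 14 = 9.898 mm; L = 310 mm.
Weld metal: R_n/Ω = (1/2.0) × 0.6 × 430 × 9.898 × 310 × 10⁻³ = 395.8 kN.
Base metal (shear rupture): R_n/Ω = (1/2.0) × 0.6 × 450 × 16 × 310 × 10⁻³ = 669.6 kN.
Governing: weld metal.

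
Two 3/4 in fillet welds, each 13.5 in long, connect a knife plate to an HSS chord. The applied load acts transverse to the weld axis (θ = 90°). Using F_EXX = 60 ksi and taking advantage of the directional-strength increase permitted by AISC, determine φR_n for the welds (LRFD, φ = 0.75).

t_e = 0.707 × 0.75 = 0.5302 in; A_we = 0.5302 × 27 = 14.32 in².
Directional factor: 1.0 + 0.5 sin^1.5(90°) = 1.5.
F_nw = 0.6 × 60 × 1.5 = 54 ksi.
φR_n = 0.75 × 54 × 14.32 = 579.8 kip.

φR_n ≈ 580 kip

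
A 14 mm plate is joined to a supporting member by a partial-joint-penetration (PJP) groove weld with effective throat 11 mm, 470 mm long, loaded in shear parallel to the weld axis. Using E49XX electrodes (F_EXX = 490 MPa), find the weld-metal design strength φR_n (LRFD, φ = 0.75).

φR_n ≈ 1140 kN

Effective throat (given) t_e = 11 mm.
A_we = 11 × 470 = 5170 mm².
F_nw = 0.6 F_EXX = 294 MPa.
φR_n = 0.75 × 294 × 5170 × 10⁻³ = 1140 kN.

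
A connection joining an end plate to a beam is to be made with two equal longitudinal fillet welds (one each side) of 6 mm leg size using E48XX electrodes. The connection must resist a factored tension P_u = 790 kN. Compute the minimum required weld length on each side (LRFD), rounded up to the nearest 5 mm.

L = 435 mm on each side

E48XX → F_EXX = 480 MPa.
Throat t_e = 0.707 × 6 = 4.242 mm.
φr_n = 0.75 × 0.6 × 480 × 4.242 × 10⁻³ = 0.9163 kN/mm.
L_req = P_u / φr_n = 790 / 0.9163 = 862.2 mm total.
Per side: 862.2 / 2 = 431.1 mm.
Round up → use L = 435 mm on each side.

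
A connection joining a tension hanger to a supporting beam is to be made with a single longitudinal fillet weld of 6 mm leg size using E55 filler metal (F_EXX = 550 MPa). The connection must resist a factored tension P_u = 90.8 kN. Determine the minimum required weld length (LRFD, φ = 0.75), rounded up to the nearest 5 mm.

Throat t_e = 0.707 × 6 = 4.242 mm.
φr_n = 0.75 × 0.6 × 550 × 4.242 × 10⁻³ = 1.05 kN/mm.
L_req = P_u / φr_n = 90.8 / 1.05 = 86.48 mm total.
Round up → use L = 90 mm.

L = 90 mm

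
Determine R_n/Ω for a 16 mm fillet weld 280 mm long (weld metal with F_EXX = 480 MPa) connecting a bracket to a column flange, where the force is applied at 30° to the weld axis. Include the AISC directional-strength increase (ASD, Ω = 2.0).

t_e = 0.707 × 16 = 11.31 mm; A_we = 11.31 × 280 = 3167 mm².
Directional factor: 1.0 + 0.5 sin^1.5(30°) = 1.177.
F_nw = 0.6 × 480 × 1.177 = 338.9 MPa.
R_n/Ω = (338.9 × 3167) / 2.0 × 10⁻³ = 536.7 kN.

R_n/Ω ≈ 537 kN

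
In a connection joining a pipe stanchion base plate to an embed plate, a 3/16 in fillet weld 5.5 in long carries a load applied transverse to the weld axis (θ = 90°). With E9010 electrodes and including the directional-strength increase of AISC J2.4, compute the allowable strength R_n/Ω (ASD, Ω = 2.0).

E90XX → F_EXX = 90 ksi.
t_e = 0.707 × 0.1875 = 0.1326 in; A_we = 0.1326 × 5.5 = 0.7291 in².
Directional factor: 1.0 + 0.5 sin^1.5(90°) = 1.5.
F_nw = 0.6 × 90 × 1.5 = 81 ksi.
R_n/Ω = (81 × 0.7291) / 2.0 = 29.53 kips.

R_n/Ω ≈ 29.5 kips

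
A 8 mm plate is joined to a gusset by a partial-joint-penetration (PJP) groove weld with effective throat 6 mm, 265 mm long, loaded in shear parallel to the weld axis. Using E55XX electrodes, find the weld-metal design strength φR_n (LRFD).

E55XX → F_EXX = 550 MPa.
Effective throat (given) t_e = 6 mm.
A_we = 6 × 265 = 1590 mm².
F_nw = 0.6 F_EXX = 330 MPa.
φR_n = 0.75 × 330 × 1590 × 10⁻³ = 393.5 kN.

φR_n ≈ 394 kN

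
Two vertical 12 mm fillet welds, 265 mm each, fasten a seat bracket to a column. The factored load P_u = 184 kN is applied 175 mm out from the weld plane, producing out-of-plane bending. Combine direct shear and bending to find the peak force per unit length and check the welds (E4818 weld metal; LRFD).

f_max ≈ 1420 N/mm; adequate

E48XX → F_EXX = 480 MPa.
L_w = 2 × 265 = 530 mm; section modulus (unit throat) S = 2 × L²/6 = 23410 mm².
Direct shear f_v = P/L_w = 184×10³/530 = 347.2 N/mm.
Moment M = P × e = 184×10³ × 175 = 32200000 N·mm; bending f_b = M/S = 1376 N/mm.
f_max = √(f_v² + f_b²) = √(347.2² + 1376²) = 1419 N/mm.
φr_n = 0.75 × 0.6 × 480 × (0.707 × 12) = 1833 N/mm → adequate.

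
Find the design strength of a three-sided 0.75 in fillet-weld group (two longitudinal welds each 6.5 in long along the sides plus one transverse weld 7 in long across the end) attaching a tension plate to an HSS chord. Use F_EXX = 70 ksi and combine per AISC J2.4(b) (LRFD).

φR_n ≈ 360 kip

t_e = 0.707 × 0.75 = 0.5302 in.
R_nwl = 0.6 × 70 × 0.5302 × 13 = 289.5 kip (longitudinal, 2 welds).
R_nwt = 0.6 × 70 × 0.5302 × 7 = 155.9 kip (transverse, base value).
(i) R_nwl + R_nwt = 445.4 kip; (ii) 0.85 R_nwl + 1.5 R_nwt = 479.9 kip.
R_n = max = 479.9 kip [governs: (ii)]; φR_n = 359.9 kip.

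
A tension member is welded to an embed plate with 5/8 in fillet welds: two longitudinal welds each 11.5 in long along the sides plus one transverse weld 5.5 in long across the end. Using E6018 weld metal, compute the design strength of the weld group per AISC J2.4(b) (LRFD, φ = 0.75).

φR_n ≈ 340 kip

E60XX → F_EXX = 60 ksi.
t_e = 0.707 × 0.625 = 0.4419 in.
R_nwl = 0.6 × 60 × 0.4419 × 23 = 365.9 kip (longitudinal, 2 welds).
R_nwt = 0.6 × 60 × 0.4419 × 5.5 = 87.49 kip (transverse, base value).
(i) R_nwl + R_nwt = 453.4 kip; (ii) 0.85 R_nwl + 1.5 R_nwt = 442.2 kip.
R_n = max = 453.4 kip [governs: (i)]; φR_n = 340 kip.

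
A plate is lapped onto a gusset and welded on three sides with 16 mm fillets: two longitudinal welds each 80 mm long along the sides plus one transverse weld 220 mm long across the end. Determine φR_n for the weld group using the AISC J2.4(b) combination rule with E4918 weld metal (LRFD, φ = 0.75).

E49XX → F_EXX = 490 MPa.
t_e = 0.707 × 16 = 11.31 mm.
R_nwl = 0.6 × 490 × 11.31 × 160 × 10⁻³ = 532.1 kN (longitudinal, 2 welds).
R_nwt = 0.6 × 490 × 11.31 × 220 × 10⁻³ = 731.7 kN (transverse, base value).
(i) R_nwl + R_nwt = 1264 kN; (ii) 0.85 R_nwl + 1.5 R_nwt = 1550 kN.
R_n = max = 1550 kN [governs: (ii)]; φR_n = 1162 kN.

φR_n ≈ 1160 kN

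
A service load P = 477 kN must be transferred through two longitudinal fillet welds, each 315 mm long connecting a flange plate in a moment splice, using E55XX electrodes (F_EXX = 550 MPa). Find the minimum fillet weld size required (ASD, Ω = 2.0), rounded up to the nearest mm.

Total weld length L = 630 mm.
Required throat t_e = P × Ω / (0.6 F_EXX × L) = 477 × 2.0 / (0.6 × 550 × 630 × 10⁻³) = 4.589 mm.
Required leg w = t_e / 0.707 = 6.49 mm → use 7 mm.

w = 7 mm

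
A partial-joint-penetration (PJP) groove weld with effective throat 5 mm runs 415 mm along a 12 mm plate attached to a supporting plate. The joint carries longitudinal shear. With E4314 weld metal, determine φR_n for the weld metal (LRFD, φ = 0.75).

φR_n ≈ 402 kN

E43XX → F_EXX = 430 MPa.
Effective throat (given) t_e = 5 mm.
A_we = 5 × 415 = 2075 mm².
F_nw = 0.6 F_EXX = 258 MPa.
φR_n = 0.75 × 258 × 2075 × 10⁻³ = 401.5 kN.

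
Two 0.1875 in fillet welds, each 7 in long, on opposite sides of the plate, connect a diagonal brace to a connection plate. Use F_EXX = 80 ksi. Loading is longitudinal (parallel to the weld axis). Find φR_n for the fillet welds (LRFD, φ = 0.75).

φR_n ≈ 66.8 kips

Effective throat t_e = 0.707 × 0.1875 = 0.1326 in.
Total length L = 14 in; A_we = 0.1326 × 14 = 1.856 in².
F_nw = 0.6 F_EXX = 0.6 × 80 = 48 ksi.
φR_n = 0.75 × 48 × 1.856 = 66.81 kips.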